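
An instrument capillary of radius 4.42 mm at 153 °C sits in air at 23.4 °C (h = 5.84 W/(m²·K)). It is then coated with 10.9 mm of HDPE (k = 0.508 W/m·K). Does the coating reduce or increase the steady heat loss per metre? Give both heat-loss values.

Critical radius for a cylinder: r_cr = k/h = 0.0870 m = 8.70 cm.
Outer radius after coating: r₂ = 0.00442 + 0.0109 = 0.01532 m.
Since r₁ < r_cr and r₂ ≤ r_cr, the coating moves toward the maximum at r_cr — heat loss rises.
Bare: R = 1/(2πr₁h) = 6.166 m·K/W; Q = 129.6/6.166 = 21.0 W/m.
Coated: R = R_cond + R_conv = 2.168 m·K/W; Q = 129.6/2.168 = 59.8 W/m.

increases: 21.0 → 59.8 W/m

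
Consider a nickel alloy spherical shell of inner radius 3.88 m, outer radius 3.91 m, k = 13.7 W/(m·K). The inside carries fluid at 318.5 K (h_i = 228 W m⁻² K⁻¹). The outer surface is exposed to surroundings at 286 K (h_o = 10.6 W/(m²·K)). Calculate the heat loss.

Q = 61800 W

Treat each layer as a resistance in series:
  R_conv,in = 1/(4πr²h) = 1/(4π·3.88²·228) = 2.318×10^-5 K/W
  R_nickel alloy = (1/3.88 − 1/3.91)/(4πk) = 0.001977/(4π·13.7) = 1.149×10^-5 K/W
  R_conv,out = 1/(4πr²h) = 1/(4π·3.91²·10.6) = 4.911×10^-4 K/W
ΣR = 2.318×10^-5 + 1.149×10^-5 + 4.911×10^-4 = 5.258×10^-4 K/W
Q = ΔT/ΣR = (318.5 K − 286 K)/5.258×10^-4 = 61800 W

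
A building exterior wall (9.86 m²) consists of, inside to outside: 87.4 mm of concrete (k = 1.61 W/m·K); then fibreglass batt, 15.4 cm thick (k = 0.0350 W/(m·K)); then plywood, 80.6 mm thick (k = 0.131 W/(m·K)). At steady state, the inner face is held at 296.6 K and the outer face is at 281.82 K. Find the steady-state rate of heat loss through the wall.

Q = 28.7 W

Resistance network (inner→outer):
  R_concrete = L/(kA) = 0.0874/(1.61·9.86) = 0.005506 K/W
  R_fibreglass batt = L/(kA) = 0.154/(0.0350·9.86) = 0.4462 K/W
  R_plywood = L/(kA) = 0.0806/(0.131·9.86) = 0.06240 K/W
ΣR = 0.005506 + 0.4462 + 0.06240 = 0.5141 K/W
Q = ΔT/ΣR = (296.6 K − 281.82 K)/0.5141 = 28.7 W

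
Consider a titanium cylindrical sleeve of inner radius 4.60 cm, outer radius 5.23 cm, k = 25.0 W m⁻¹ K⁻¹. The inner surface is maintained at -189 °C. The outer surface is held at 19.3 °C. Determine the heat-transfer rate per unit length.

Q' = 255 kW/m

Q' = 2πk·ΔT/ln(r₂/r₁) = 2π × 25.0 × 208.3 / ln(0.0523/0.0460) = 2.55×10^5 W/m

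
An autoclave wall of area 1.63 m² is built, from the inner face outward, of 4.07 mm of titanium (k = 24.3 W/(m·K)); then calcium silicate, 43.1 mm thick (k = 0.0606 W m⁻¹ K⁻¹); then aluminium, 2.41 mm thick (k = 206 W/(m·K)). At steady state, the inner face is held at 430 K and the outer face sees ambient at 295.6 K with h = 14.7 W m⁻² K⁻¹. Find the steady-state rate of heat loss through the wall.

Series thermal resistances, inner to outer:
  R_titanium = L/(kA) = 0.00407/(24.3·1.63) = 1.028×10^-4 K/W
  R_calcium silicate = L/(kA) = 0.0431/(0.0606·1.63) = 0.4363 K/W
  R_aluminium = L/(kA) = 0.00241/(206·1.63) = 7.177×10^-6 K/W
  R_conv,out = 1/(hA) = 1/(14.7·1.63) = 0.04173 K/W
ΣR = 1.028×10^-4 + 0.4363 + 7.177×10^-6 + 0.04173 = 0.4781 K/W
Q = ΔT/ΣR = (430 K − 295.6 K)/0.4781 = 281 W

Q = 281 W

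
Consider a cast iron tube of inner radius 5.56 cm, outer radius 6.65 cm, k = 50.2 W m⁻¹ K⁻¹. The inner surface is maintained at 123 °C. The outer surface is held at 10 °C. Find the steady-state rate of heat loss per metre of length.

Q' = 199 kW/m

Q' = 2πk·ΔT/ln(r₂/r₁) = 2π × 50.2 × 113 / ln(0.0665/0.0556) = 1.99×10^5 W/m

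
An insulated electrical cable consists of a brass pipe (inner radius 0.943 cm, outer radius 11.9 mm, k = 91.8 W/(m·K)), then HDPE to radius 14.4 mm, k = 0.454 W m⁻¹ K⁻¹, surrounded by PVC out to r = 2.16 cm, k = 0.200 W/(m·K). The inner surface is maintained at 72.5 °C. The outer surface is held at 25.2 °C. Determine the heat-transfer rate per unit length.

Q' = 121 W/m

Series thermal resistances, inner to outer:
  R'_brass = ln(0.0119/0.00943)/(2πk) = 0.2326/(2π·91.8) = 4.033×10^-4 m·K/W
  R'_HDPE = ln(0.0144/0.0119)/(2πk) = 0.1907/(2π·0.454) = 0.06685 m·K/W
  R'_PVC = ln(0.0216/0.0144)/(2πk) = 0.4055/(2π·0.200) = 0.3227 m·K/W
ΣR = 4.033×10^-4 + 0.06685 + 0.3227 = 0.3900 m·K/W
Q' = ΔT/ΣR = (72.5 °C − 25.2 °C)/0.3900 = 121 W/m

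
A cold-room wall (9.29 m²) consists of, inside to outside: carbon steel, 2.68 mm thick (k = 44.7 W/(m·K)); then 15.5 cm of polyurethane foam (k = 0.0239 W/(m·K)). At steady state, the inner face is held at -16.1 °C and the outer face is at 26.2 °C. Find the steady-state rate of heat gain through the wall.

Q = 60.6 W

Resistance network (inner→outer):
  R_carbon steel = L/(kA) = 0.00268/(44.7·9.29) = 6.454×10^-6 K/W
  R_polyurethane foam = L/(kA) = 0.155/(0.0239·9.29) = 0.6981 K/W
ΣR = 6.454×10^-6 + 0.6981 = 0.6981 K/W
Q = ΔT/ΣR = (-16.1 °C − 26.2 °C)/0.6981 = -60.6 W
(Negative Q ⇒ heat flows inward; heat gain = 60.6 W.)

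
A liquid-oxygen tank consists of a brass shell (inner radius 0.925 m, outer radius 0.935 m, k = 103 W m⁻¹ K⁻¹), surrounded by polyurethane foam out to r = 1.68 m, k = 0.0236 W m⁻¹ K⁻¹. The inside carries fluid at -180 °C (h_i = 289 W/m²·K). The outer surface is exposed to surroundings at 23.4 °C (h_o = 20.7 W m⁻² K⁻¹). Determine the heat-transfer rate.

Q = 127 W

Resistance network (inner→outer):
  R_conv,in = 1/(4πr²h) = 1/(4π·0.925²·289) = 3.218×10^-4 K/W
  R_brass = (1/0.925 − 1/0.935)/(4πk) = 0.01156/(4π·103) = 8.933×10^-6 K/W
  R_polyurethane foam = (1/0.935 − 1/1.68)/(4πk) = 0.4743/(4π·0.0236) = 1.599 K/W
  R_conv,out = 1/(4πr²h) = 1/(4π·1.68²·20.7) = 0.001362 K/W
ΣR = 3.218×10^-4 + 8.933×10^-6 + 1.599 + 0.001362 = 1.601 K/W
Q = ΔT/ΣR = (-180 °C − 23.4 °C)/1.601 = -127 W
(Negative Q ⇒ heat flows inward; heat gain = 127 W.)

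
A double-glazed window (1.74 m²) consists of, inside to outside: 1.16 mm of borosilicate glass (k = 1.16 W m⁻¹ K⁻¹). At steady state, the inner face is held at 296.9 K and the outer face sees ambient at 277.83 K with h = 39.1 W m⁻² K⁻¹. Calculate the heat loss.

Series thermal resistances, inner to outer:
  R_borosilicate glass = L/(kA) = 0.00116/(1.16·1.74) = 5.747×10^-4 K/W
  R_conv,out = 1/(hA) = 1/(39.1·1.74) = 0.01470 K/W
ΣR = 5.747×10^-4 + 0.01470 = 0.01527 K/W
Q = ΔT/ΣR = (296.9 K − 277.83 K)/0.01527 = 1250 W

Q = 1250 W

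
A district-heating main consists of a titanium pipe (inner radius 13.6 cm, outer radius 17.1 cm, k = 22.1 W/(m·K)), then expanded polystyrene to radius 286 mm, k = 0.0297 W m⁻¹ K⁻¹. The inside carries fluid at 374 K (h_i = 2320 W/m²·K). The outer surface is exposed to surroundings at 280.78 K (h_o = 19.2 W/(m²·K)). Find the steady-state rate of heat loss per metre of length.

Treat each layer as a resistance in series:
  R'_conv,in = 1/(2πr h) = 1/(2π·0.136·2320) = 5.044×10^-4 m·K/W
  R'_titanium = ln(0.171/0.136)/(2πk) = 0.2290/(2π·22.1) = 0.001649 m·K/W
  R'_expanded polystyrene = ln(0.286/0.171)/(2πk) = 0.5143/(2π·0.0297) = 2.756 m·K/W
  R'_conv,out = 1/(2πr h) = 1/(2π·0.286·19.2) = 0.02898 m·K/W
ΣR = 5.044×10^-4 + 0.001649 + 2.756 + 0.02898 = 2.787 m·K/W
Q' = ΔT/ΣR = (374 K − 280.78 K)/2.787 = 33.4 W/m

Q' = 33.4 W/m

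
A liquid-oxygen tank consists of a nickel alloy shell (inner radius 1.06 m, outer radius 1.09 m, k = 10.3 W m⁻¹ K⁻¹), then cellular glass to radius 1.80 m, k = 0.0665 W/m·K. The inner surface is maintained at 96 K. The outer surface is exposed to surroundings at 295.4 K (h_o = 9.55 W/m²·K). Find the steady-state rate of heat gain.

Resistance network (inner→outer):
  R_nickel alloy = (1/1.06 − 1/1.09)/(4πk) = 0.02597/(4π·10.3) = 2.006×10^-4 K/W
  R_cellular glass = (1/1.09 − 1/1.80)/(4πk) = 0.3619/(4π·0.0665) = 0.4330 K/W
  R_conv,out = 1/(4πr²h) = 1/(4π·1.80²·9.55) = 0.002572 K/W
ΣR = 2.006×10^-4 + 0.4330 + 0.002572 = 0.4358 K/W
Q = ΔT/ΣR = (96 K − 295.4 K)/0.4358 = -458 W
(Negative Q ⇒ heat flows inward; heat gain = 458 W.)

Q = 458 W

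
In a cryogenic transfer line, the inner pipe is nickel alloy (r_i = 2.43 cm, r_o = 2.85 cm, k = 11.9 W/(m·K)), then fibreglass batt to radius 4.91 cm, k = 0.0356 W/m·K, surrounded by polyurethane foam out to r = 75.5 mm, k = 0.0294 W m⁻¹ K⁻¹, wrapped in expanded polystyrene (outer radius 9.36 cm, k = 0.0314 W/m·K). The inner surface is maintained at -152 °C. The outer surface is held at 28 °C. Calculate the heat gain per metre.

Q' = 30.8 W/m

Series thermal resistances, inner to outer:
  R'_nickel alloy = ln(0.0285/0.0243)/(2πk) = 0.1594/(2π·11.9) = 0.002132 m·K/W
  R'_fibreglass batt = ln(0.0491/0.0285)/(2πk) = 0.5440/(2π·0.0356) = 2.432 m·K/W
  R'_polyurethane foam = ln(0.0755/0.0491)/(2πk) = 0.4303/(2π·0.0294) = 2.329 m·K/W
  R'_expanded polystyrene = ln(0.0936/0.0755)/(2πk) = 0.2149/(2π·0.0314) = 1.089 m·K/W
ΣR = 0.002132 + 2.432 + 2.329 + 1.089 = 5.852 m·K/W
Q' = ΔT/ΣR = (-152 °C − 28 °C)/5.852 = -30.8 W/m
(Negative Q' ⇒ heat flows inward; heat gain = 30.8 W/m.)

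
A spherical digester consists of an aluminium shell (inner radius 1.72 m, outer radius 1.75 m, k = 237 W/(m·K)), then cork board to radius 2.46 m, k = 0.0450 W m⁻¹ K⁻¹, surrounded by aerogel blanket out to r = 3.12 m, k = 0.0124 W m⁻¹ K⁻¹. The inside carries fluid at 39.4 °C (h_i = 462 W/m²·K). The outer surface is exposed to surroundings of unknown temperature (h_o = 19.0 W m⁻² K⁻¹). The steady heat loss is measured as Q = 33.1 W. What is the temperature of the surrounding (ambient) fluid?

Sum the resistances:
  R_conv,in = 1/(4πr²h) = 1/(4π·1.72²·462) = 5.822×10^-5 K/W
  R_aluminium = (1/1.72 − 1/1.75)/(4πk) = 0.009967/(4π·237) = 3.347×10^-6 K/W
  R_cork board = (1/1.75 − 1/2.46)/(4πk) = 0.1649/(4π·0.0450) = 0.2917 K/W
  R_aerogel blanket = (1/2.46 − 1/3.12)/(4πk) = 0.08599/(4π·0.0124) = 0.5519 K/W
  R_conv,out = 1/(4πr²h) = 1/(4π·3.12²·19.0) = 4.303×10^-4 K/W
ΣR = 0.8440 K/W
ΔT = Q·ΣR = 33.1 × 0.8440 = 27.94 K
Heat flows outward, so T_out = T_in − ΔT = 39.4 − 27.94 = 11.5 °C

T_out = 11.5 °C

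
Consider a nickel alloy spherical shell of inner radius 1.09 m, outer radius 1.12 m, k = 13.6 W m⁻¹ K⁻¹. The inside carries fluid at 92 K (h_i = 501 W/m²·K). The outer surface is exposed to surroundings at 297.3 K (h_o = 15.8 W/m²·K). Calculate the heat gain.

Q = 47.8 kW

Series thermal resistances, inner to outer:
  R_conv,in = 1/(4πr²h) = 1/(4π·1.09²·501) = 1.337×10^-4 K/W
  R_nickel alloy = (1/1.09 − 1/1.12)/(4πk) = 0.02457/(4π·13.6) = 1.438×10^-4 K/W
  R_conv,out = 1/(4πr²h) = 1/(4π·1.12²·15.8) = 0.004015 K/W
ΣR = 1.337×10^-4 + 1.438×10^-4 + 0.004015 = 0.004293 K/W
Q = ΔT/ΣR = (92 K − 297.3 K)/0.004293 = -47800 W
(Negative Q ⇒ heat flows inward; heat gain = 47800 W.)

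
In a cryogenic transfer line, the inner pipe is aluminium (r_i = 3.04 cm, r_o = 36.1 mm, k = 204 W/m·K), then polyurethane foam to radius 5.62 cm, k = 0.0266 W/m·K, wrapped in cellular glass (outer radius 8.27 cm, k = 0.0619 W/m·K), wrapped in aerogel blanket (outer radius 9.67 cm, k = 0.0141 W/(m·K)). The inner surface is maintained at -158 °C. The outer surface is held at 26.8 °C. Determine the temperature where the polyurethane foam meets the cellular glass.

Treat each layer as a resistance in series:
  R'_aluminium = ln(0.0361/0.0304)/(2πk) = 0.1719/(2π·204) = 1.341×10^-4 m·K/W
  R'_polyurethane foam = ln(0.0562/0.0361)/(2πk) = 0.4426/(2π·0.0266) = 2.648 m·K/W
  R'_cellular glass = ln(0.0827/0.0562)/(2πk) = 0.3863/(2π·0.0619) = 0.9932 m·K/W
  R'_aerogel blanket = ln(0.0967/0.0827)/(2πk) = 0.1564/(2π·0.0141) = 1.765 m·K/W
ΣR = 1.341×10^-4 + 2.648 + 0.9932 + 1.765 = 5.406 m·K/W
Q' = ΔT/ΣR = (-158 °C − 26.8 °C)/5.406 = -34.18 W/m
From the inner boundary to the polyurethane foam/cellular glass interface, ΣR_partial = 2.648 m·K/W.
T_interface = T_in − Q'·ΣR_partial = -158 °C − (-34.18)(2.648) = -67.5 °C

T = -67.5 °C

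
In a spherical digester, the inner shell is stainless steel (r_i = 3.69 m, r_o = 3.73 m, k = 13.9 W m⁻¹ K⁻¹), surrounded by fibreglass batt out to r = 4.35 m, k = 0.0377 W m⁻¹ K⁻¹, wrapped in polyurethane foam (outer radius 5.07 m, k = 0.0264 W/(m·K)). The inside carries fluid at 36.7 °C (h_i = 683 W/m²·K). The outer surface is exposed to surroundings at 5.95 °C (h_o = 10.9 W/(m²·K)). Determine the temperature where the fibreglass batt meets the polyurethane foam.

Series thermal resistances, inner to outer:
  R_conv,in = 1/(4πr²h) = 1/(4π·3.69²·683) = 8.557×10^-6 K/W
  R_stainless steel = (1/3.69 − 1/3.73)/(4πk) = 0.002906/(4π·13.9) = 1.664×10^-5 K/W
  R_fibreglass batt = (1/3.73 − 1/4.35)/(4πk) = 0.03821/(4π·0.0377) = 0.08066 K/W
  R_polyurethane foam = (1/4.35 − 1/5.07)/(4πk) = 0.03265/(4π·0.0264) = 0.09841 K/W
  R_conv,out = 1/(4πr²h) = 1/(4π·5.07²·10.9) = 2.840×10^-4 K/W
ΣR = 8.557×10^-6 + 1.664×10^-5 + 0.08066 + 0.09841 + 2.840×10^-4 = 0.1794 K/W
Q = ΔT/ΣR = (36.7 °C − 5.95 °C)/0.1794 = 171.4 W
From the inner boundary to the fibreglass batt/polyurethane foam interface, ΣR_partial = 0.08069 K/W.
T_interface = T_in − Q·ΣR_partial = 36.7 °C − (171.4)(0.08069) = 22.9 °C

T = 22.9 °C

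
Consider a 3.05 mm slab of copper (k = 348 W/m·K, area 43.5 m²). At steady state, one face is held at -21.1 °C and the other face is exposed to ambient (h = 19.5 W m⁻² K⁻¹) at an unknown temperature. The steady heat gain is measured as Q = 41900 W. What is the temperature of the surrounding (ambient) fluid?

T_out = 28.3 °C

Sum the resistances:
  R_copper = L/(kA) = 0.00305/(348·43.5) = 2.015×10^-7 K/W
  R_conv,out = 1/(hA) = 1/(19.5·43.5) = 0.001179 K/W
ΣR = 0.001179 K/W
ΔT = Q·ΣR = 41900 × 0.001179 = 49.40 K
Heat flows inward, so T_out = T_in + ΔT = -21.1 + 49.40 = 28.3 °C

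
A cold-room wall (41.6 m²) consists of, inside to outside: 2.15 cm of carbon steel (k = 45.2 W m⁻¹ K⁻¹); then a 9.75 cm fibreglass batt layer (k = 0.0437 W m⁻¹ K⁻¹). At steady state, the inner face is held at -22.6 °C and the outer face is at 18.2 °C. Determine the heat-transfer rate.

Q = 761 W

Series thermal resistances, inner to outer:
  R_carbon steel = L/(kA) = 0.0215/(45.2·41.6) = 1.143×10^-5 K/W
  R_fibreglass batt = L/(kA) = 0.0975/(0.0437·41.6) = 0.05363 K/W
ΣR = 1.143×10^-5 + 0.05363 = 0.05364 K/W
Q = ΔT/ΣR = (-22.6 °C − 18.2 °C)/0.05364 = -761 W
(Negative Q ⇒ heat flows inward; heat gain = 761 W.)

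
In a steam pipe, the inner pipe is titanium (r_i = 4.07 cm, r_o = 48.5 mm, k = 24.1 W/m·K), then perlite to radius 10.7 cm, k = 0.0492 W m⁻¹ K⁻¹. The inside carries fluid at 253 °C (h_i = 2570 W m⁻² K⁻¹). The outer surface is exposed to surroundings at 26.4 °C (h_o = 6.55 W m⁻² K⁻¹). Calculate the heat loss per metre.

Resistance network (inner→outer):
  R'_conv,in = 1/(2πr h) = 1/(2π·0.0407·2570) = 0.001522 m·K/W
  R'_titanium = ln(0.0485/0.0407)/(2πk) = 0.1753/(2π·24.1) = 0.001158 m·K/W
  R'_perlite = ln(0.107/0.0485)/(2πk) = 0.7913/(2π·0.0492) = 2.560 m·K/W
  R'_conv,out = 1/(2πr h) = 1/(2π·0.107·6.55) = 0.2271 m·K/W
ΣR = 0.001522 + 0.001158 + 2.560 + 0.2271 = 2.790 m·K/W
Q' = ΔT/ΣR = (253 °C − 26.4 °C)/2.790 = 81.2 W/m

Q' = 81.2 W/m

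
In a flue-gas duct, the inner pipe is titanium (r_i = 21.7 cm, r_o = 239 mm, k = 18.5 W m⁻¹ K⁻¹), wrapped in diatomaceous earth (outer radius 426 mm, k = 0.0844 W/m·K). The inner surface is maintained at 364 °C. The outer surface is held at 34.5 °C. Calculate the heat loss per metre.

Series thermal resistances, inner to outer:
  R'_titanium = ln(0.239/0.217)/(2πk) = 0.09657/(2π·18.5) = 8.308×10^-4 m·K/W
  R'_diatomaceous earth = ln(0.426/0.239)/(2πk) = 0.5780/(2π·0.0844) = 1.090 m·K/W
ΣR = 8.308×10^-4 + 1.090 = 1.091 m·K/W
Q' = ΔT/ΣR = (364 °C − 34.5 °C)/1.091 = 302 W/m

Q' = 302 W/m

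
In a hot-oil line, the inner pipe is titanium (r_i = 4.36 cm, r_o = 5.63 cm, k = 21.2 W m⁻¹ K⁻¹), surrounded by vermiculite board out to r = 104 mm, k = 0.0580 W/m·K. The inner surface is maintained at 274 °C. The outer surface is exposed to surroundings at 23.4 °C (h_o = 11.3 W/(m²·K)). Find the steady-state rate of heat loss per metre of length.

Q' = 138 W/m

Treat each layer as a resistance in series:
  R'_titanium = ln(0.0563/0.0436)/(2πk) = 0.2556/(2π·21.2) = 0.001919 m·K/W
  R'_vermiculite board = ln(0.104/0.0563)/(2πk) = 0.6137/(2π·0.0580) = 1.684 m·K/W
  R'_conv,out = 1/(2πr h) = 1/(2π·0.104·11.3) = 0.1354 m·K/W
ΣR = 0.001919 + 1.684 + 0.1354 = 1.821 m·K/W
Q' = ΔT/ΣR = (274 °C − 23.4 °C)/1.821 = 138 W/m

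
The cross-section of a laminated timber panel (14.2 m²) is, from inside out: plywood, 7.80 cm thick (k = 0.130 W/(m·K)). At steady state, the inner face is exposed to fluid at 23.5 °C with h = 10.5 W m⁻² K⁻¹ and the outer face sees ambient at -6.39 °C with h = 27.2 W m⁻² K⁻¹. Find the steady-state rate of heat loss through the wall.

Treat each layer as a resistance in series:
  R_conv,in = 1/(hA) = 1/(10.5·14.2) = 0.006707 K/W
  R_plywood = L/(kA) = 0.0780/(0.130·14.2) = 0.04225 K/W
  R_conv,out = 1/(hA) = 1/(27.2·14.2) = 0.002589 K/W
ΣR = 0.006707 + 0.04225 + 0.002589 = 0.05155 K/W
Q = ΔT/ΣR = (23.5 °C − -6.39 °C)/0.05155 = 580 W

Q = 580 W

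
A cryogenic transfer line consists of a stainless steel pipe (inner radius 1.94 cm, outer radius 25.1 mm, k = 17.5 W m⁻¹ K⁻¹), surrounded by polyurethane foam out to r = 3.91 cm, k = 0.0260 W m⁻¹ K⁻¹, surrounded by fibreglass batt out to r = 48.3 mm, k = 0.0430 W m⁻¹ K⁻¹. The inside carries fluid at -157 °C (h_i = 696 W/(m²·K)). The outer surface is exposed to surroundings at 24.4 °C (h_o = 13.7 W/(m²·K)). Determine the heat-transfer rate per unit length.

Q' = 48.4 W/m

Treat each layer as a resistance in series:
  R'_conv,in = 1/(2πr h) = 1/(2π·0.0194·696) = 0.01179 m·K/W
  R'_stainless steel = ln(0.0251/0.0194)/(2πk) = 0.2576/(2π·17.5) = 0.002343 m·K/W
  R'_polyurethane foam = ln(0.0391/0.0251)/(2πk) = 0.4433/(2π·0.0260) = 2.713 m·K/W
  R'_fibreglass batt = ln(0.0483/0.0391)/(2πk) = 0.2113/(2π·0.0430) = 0.7821 m·K/W
  R'_conv,out = 1/(2πr h) = 1/(2π·0.0483·13.7) = 0.2405 m·K/W
ΣR = 0.01179 + 0.002343 + 2.713 + 0.7821 + 0.2405 = 3.750 m·K/W
Q' = ΔT/ΣR = (-157 °C − 24.4 °C)/3.750 = -48.4 W/m
(Negative Q' ⇒ heat flows inward; heat gain = 48.4 W/m.)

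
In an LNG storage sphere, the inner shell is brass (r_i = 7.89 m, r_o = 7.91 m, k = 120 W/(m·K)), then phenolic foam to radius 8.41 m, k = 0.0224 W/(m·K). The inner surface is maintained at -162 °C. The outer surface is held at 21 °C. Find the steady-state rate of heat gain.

Q = 6850 W

Resistance network (inner→outer):
  R_brass = (1/7.89 − 1/7.91)/(4πk) = 3.205×10^-4/(4π·120) = 2.125×10^-7 K/W
  R_phenolic foam = (1/7.91 − 1/8.41)/(4πk) = 0.007516/(4π·0.0224) = 0.02670 K/W
ΣR = 2.125×10^-7 + 0.02670 = 0.02670 K/W
Q = ΔT/ΣR = (-162 °C − 21 °C)/0.02670 = -6850 W
(Negative Q ⇒ heat flows inward; heat gain = 6850 W.)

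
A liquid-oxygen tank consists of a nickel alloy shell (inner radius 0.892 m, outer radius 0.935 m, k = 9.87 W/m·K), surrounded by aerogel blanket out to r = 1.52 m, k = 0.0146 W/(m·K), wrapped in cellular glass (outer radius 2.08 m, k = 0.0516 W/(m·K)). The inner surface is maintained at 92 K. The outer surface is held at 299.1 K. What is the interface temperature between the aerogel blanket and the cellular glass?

T = 276.6 K

Resistance network (inner→outer):
  R_nickel alloy = (1/0.892 − 1/0.935)/(4πk) = 0.05156/(4π·9.87) = 4.157×10^-4 K/W
  R_aerogel blanket = (1/0.935 − 1/1.52)/(4πk) = 0.4116/(4π·0.0146) = 2.244 K/W
  R_cellular glass = (1/1.52 − 1/2.08)/(4πk) = 0.1771/(4π·0.0516) = 0.2732 K/W
ΣR = 4.157×10^-4 + 2.244 + 0.2732 = 2.518 K/W
Q = ΔT/ΣR = (92 K − 299.1 K)/2.518 = -82.25 W
From the inner boundary to the aerogel blanket/cellular glass interface, ΣR_partial = 2.244 K/W.
T_interface = T_in − Q·ΣR_partial = 92 K − (-82.25)(2.244) = 276.6 K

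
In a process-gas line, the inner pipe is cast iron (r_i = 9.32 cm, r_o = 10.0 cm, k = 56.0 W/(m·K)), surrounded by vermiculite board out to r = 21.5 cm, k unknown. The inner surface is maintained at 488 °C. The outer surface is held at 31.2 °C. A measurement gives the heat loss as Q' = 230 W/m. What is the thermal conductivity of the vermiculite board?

k = 0.0613 W/m·K

ΣR = ΔT/Q' = |488 − 31.2|/230 = 1.986 m·K/W
Known resistances:
  R'_cast iron = ln(0.100/0.0932)/(2πk) = 0.07042/(2π·56.0) = 2.001×10^-4 m·K/W
R_vermiculite board = ΣR − ΣR_known = 1.986 − 2.001×10^-4 = 1.986 m·K/W
ln(r₂/r₁)/(2πk) = 1.986 ⇒ k = 0.7655/(2π·1.986) = 0.0613 W/m·K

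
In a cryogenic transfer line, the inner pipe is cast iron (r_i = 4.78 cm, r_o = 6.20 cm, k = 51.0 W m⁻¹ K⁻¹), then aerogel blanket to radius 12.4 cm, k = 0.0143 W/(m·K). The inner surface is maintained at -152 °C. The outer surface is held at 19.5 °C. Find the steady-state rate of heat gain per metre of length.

Treat each layer as a resistance in series:
  R'_cast iron = ln(0.0620/0.0478)/(2πk) = 0.2601/(2π·51.0) = 8.117×10^-4 m·K/W
  R'_aerogel blanket = ln(0.124/0.0620)/(2πk) = 0.6931/(2π·0.0143) = 7.715 m·K/W
ΣR = 8.117×10^-4 + 7.715 = 7.716 m·K/W
Q' = ΔT/ΣR = (-152 °C − 19.5 °C)/7.716 = -22.2 W/m
(Negative Q' ⇒ heat flows inward; heat gain = 22.2 W/m.)

Q' = 22.2 W/m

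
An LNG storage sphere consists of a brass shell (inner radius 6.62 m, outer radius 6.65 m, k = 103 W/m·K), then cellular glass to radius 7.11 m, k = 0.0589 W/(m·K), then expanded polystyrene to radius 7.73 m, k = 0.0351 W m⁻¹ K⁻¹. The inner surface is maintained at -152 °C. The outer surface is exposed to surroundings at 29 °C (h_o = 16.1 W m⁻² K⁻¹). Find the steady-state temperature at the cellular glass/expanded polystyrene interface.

Series thermal resistances, inner to outer:
  R_brass = (1/6.62 − 1/6.65)/(4πk) = 6.815×10^-4/(4π·103) = 5.265×10^-7 K/W
  R_cellular glass = (1/6.65 − 1/7.11)/(4πk) = 0.009729/(4π·0.0589) = 0.01314 K/W
  R_expanded polystyrene = (1/7.11 − 1/7.73)/(4πk) = 0.01128/(4π·0.0351) = 0.02558 K/W
  R_conv,out = 1/(4πr²h) = 1/(4π·7.73²·16.1) = 8.272×10^-5 K/W
ΣR = 5.265×10^-7 + 0.01314 + 0.02558 + 8.272×10^-5 = 0.03880 K/W
Q = ΔT/ΣR = (-152 °C − 29 °C)/0.03880 = -4665 W
From the inner boundary to the cellular glass/expanded polystyrene interface, ΣR_partial = 0.01314 K/W.
T_interface = T_in − Q·ΣR_partial = -152 °C − (-4665)(0.01314) = -90.7 °C

T = -90.7 °C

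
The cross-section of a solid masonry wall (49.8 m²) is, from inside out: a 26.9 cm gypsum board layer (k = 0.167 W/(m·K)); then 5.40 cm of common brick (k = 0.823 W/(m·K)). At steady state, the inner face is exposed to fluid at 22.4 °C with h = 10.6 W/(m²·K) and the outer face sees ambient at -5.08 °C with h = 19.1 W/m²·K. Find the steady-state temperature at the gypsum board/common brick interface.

Resistance network (inner→outer):
  R_conv,in = 1/(hA) = 1/(10.6·49.8) = 0.001894 K/W
  R_gypsum board = L/(kA) = 0.269/(0.167·49.8) = 0.03234 K/W
  R_common brick = L/(kA) = 0.0540/(0.823·49.8) = 0.001318 K/W
  R_conv,out = 1/(hA) = 1/(19.1·49.8) = 0.001051 K/W
ΣR = 0.001894 + 0.03234 + 0.001318 + 0.001051 = 0.03660 K/W
Q = ΔT/ΣR = (22.4 °C − -5.08 °C)/0.03660 = 750.8 W
From the inner boundary to the gypsum board/common brick interface, ΣR_partial = 0.03423 K/W.
T_interface = T_in − Q·ΣR_partial = 22.4 °C − (750.8)(0.03423) = -3.30 °C

T = -3.30 °C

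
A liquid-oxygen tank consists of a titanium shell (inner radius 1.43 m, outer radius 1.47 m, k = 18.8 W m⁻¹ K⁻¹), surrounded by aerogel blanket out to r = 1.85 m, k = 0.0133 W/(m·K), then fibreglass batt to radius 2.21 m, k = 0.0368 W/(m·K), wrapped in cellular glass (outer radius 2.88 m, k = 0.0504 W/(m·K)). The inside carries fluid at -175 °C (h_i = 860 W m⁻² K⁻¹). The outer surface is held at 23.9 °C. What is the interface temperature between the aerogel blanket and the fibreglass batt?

Treat each layer as a resistance in series:
  R_conv,in = 1/(4πr²h) = 1/(4π·1.43²·860) = 4.525×10^-5 K/W
  R_titanium = (1/1.43 − 1/1.47)/(4πk) = 0.01903/(4π·18.8) = 8.055×10^-5 K/W
  R_aerogel blanket = (1/1.47 − 1/1.85)/(4πk) = 0.1397/(4π·0.0133) = 0.8361 K/W
  R_fibreglass batt = (1/1.85 − 1/2.21)/(4πk) = 0.08805/(4π·0.0368) = 0.1904 K/W
  R_cellular glass = (1/2.21 − 1/2.88)/(4πk) = 0.1053/(4π·0.0504) = 0.1662 K/W
ΣR = 4.525×10^-5 + 8.055×10^-5 + 0.8361 + 0.1904 + 0.1662 = 1.193 K/W
Q = ΔT/ΣR = (-175 °C − 23.9 °C)/1.193 = -166.7 W
From the inner boundary to the aerogel blanket/fibreglass batt interface, ΣR_partial = 0.8362 K/W.
T_interface = T_in − Q·ΣR_partial = -175 °C − (-166.7)(0.8362) = -35.6 °C

T = -35.6 °C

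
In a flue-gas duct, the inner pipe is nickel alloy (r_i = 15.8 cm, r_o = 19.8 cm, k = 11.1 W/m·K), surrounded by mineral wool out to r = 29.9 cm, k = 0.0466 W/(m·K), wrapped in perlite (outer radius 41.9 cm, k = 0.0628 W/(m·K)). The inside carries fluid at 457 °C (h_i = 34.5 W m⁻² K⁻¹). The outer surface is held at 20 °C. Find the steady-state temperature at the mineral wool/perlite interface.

Resistance network (inner→outer):
  R'_conv,in = 1/(2πr h) = 1/(2π·0.158·34.5) = 0.02920 m·K/W
  R'_nickel alloy = ln(0.198/0.158)/(2πk) = 0.2257/(2π·11.1) = 0.003236 m·K/W
  R'_mineral wool = ln(0.299/0.198)/(2πk) = 0.4122/(2π·0.0466) = 1.408 m·K/W
  R'_perlite = ln(0.419/0.299)/(2πk) = 0.3374/(2π·0.0628) = 0.8551 m·K/W
ΣR = 0.02920 + 0.003236 + 1.408 + 0.8551 = 2.296 m·K/W
Q' = ΔT/ΣR = (457 °C − 20 °C)/2.296 = 190.3 W/m
From the inner boundary to the mineral wool/perlite interface, ΣR_partial = 1.440 m·K/W.
T_interface = T_in − Q'·ΣR_partial = 457 °C − (190.3)(1.440) = 183 °C

T = 183 °C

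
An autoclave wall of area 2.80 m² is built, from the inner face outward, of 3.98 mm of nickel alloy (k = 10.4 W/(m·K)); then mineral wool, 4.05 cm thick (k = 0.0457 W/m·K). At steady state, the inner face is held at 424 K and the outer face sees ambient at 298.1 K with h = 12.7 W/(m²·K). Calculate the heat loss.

Q = 365 W

Treat each layer as a resistance in series:
  R_nickel alloy = L/(kA) = 0.00398/(10.4·2.80) = 1.367×10^-4 K/W
  R_mineral wool = L/(kA) = 0.0405/(0.0457·2.80) = 0.3165 K/W
  R_conv,out = 1/(hA) = 1/(12.7·2.80) = 0.02812 K/W
ΣR = 1.367×10^-4 + 0.3165 + 0.02812 = 0.3448 K/W
Q = ΔT/ΣR = (424 K − 298.1 K)/0.3448 = 365 W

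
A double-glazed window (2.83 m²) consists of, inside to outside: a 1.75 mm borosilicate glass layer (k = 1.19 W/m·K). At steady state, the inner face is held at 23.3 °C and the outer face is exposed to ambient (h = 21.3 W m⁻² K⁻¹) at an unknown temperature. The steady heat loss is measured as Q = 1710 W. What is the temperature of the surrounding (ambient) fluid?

Series resistances:
  R_borosilicate glass = L/(kA) = 0.00175/(1.19·2.83) = 5.196×10^-4 K/W
  R_conv,out = 1/(hA) = 1/(21.3·2.83) = 0.01659 K/W
ΣR = 0.01711 K/W
ΔT = Q·ΣR = 1710 × 0.01711 = 29.26 K
Heat flows outward, so T_out = T_in − ΔT = 23.3 − 29.26 = -5.96 °C

T_out = -5.96 °C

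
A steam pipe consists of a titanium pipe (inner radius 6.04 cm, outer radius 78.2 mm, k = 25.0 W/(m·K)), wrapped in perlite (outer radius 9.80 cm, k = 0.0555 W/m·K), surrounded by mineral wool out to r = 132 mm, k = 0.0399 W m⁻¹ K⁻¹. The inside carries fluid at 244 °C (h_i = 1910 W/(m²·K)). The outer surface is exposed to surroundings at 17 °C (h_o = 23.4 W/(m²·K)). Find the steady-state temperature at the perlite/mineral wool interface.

Resistance network (inner→outer):
  R'_conv,in = 1/(2πr h) = 1/(2π·0.0604·1910) = 0.001380 m·K/W
  R'_titanium = ln(0.0782/0.0604)/(2πk) = 0.2583/(2π·25.0) = 0.001644 m·K/W
  R'_perlite = ln(0.0980/0.0782)/(2πk) = 0.2257/(2π·0.0555) = 0.6472 m·K/W
  R'_mineral wool = ln(0.132/0.0980)/(2πk) = 0.2978/(2π·0.0399) = 1.188 m·K/W
  R'_conv,out = 1/(2πr h) = 1/(2π·0.132·23.4) = 0.05153 m·K/W
ΣR = 0.001380 + 0.001644 + 0.6472 + 1.188 + 0.05153 = 1.890 m·K/W
Q' = ΔT/ΣR = (244 °C − 17 °C)/1.890 = 120.1 W/m
From the inner boundary to the perlite/mineral wool interface, ΣR_partial = 0.6502 m·K/W.
T_interface = T_in − Q'·ΣR_partial = 244 °C − (120.1)(0.6502) = 166 °C

T = 166 °C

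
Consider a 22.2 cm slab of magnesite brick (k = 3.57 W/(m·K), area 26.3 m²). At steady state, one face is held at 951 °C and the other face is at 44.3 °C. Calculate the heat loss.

Q = 383 kW

Q = kA·ΔT/L = 3.57 × 26.3 × |951 °C − 44.3 °C| / 0.222 = 3.83×10^5 W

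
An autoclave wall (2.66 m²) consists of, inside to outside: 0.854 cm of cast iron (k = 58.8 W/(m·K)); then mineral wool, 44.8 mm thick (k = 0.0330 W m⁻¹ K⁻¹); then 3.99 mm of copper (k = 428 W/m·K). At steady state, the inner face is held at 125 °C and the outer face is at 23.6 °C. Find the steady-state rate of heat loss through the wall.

Treat each layer as a resistance in series:
  R_cast iron = L/(kA) = 0.00854/(58.8·2.66) = 5.460×10^-5 K/W
  R_mineral wool = L/(kA) = 0.0448/(0.0330·2.66) = 0.5104 K/W
  R_copper = L/(kA) = 0.00399/(428·2.66) = 3.505×10^-6 K/W
ΣR = 5.460×10^-5 + 0.5104 + 3.505×10^-6 = 0.5105 K/W
Q = ΔT/ΣR = (125 °C − 23.6 °C)/0.5105 = 199 W

Q = 199 W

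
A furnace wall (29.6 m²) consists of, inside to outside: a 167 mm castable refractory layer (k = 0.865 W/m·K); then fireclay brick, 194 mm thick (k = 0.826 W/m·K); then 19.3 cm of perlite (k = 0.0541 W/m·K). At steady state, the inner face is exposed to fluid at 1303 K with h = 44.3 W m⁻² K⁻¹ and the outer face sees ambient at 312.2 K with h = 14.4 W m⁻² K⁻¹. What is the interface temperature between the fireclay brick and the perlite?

T = 1194 K

Resistance network (inner→outer):
  R_conv,in = 1/(hA) = 1/(44.3·29.6) = 7.626×10^-4 K/W
  R_castable refractory = L/(kA) = 0.167/(0.865·29.6) = 0.006522 K/W
  R_fireclay brick = L/(kA) = 0.194/(0.826·29.6) = 0.007935 K/W
  R_perlite = L/(kA) = 0.193/(0.0541·29.6) = 0.1205 K/W
  R_conv,out = 1/(hA) = 1/(14.4·29.6) = 0.002346 K/W
ΣR = 7.626×10^-4 + 0.006522 + 0.007935 + 0.1205 + 0.002346 = 0.1381 K/W
Q = ΔT/ΣR = (1303 K − 312.2 K)/0.1381 = 7175 W
From the inner boundary to the fireclay brick/perlite interface, ΣR_partial = 0.01522 K/W.
T_interface = T_in − Q·ΣR_partial = 1303 K − (7175)(0.01522) = 1194 K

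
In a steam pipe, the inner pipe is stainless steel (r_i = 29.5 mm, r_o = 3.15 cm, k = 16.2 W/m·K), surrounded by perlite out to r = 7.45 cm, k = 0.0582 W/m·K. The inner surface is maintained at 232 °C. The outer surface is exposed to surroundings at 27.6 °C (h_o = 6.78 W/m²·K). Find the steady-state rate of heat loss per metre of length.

Q' = 76.6 W/m

Series thermal resistances, inner to outer:
  R'_stainless steel = ln(0.0315/0.0295)/(2πk) = 0.06560/(2π·16.2) = 6.445×10^-4 m·K/W
  R'_perlite = ln(0.0745/0.0315)/(2πk) = 0.8608/(2π·0.0582) = 2.354 m·K/W
  R'_conv,out = 1/(2πr h) = 1/(2π·0.0745·6.78) = 0.3151 m·K/W
ΣR = 6.445×10^-4 + 2.354 + 0.3151 = 2.670 m·K/W
Q' = ΔT/ΣR = (232 °C − 27.6 °C)/2.670 = 76.6 W/m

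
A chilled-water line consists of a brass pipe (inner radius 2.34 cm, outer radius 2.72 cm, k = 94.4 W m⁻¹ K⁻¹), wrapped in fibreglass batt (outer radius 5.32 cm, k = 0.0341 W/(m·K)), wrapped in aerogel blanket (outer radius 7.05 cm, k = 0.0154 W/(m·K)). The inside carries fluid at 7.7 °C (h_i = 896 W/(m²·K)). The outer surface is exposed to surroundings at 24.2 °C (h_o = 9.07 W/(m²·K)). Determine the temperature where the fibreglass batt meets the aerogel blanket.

Treat each layer as a resistance in series:
  R'_conv,in = 1/(2πr h) = 1/(2π·0.0234·896) = 0.007591 m·K/W
  R'_brass = ln(0.0272/0.0234)/(2πk) = 0.1505/(2π·94.4) = 2.537×10^-4 m·K/W
  R'_fibreglass batt = ln(0.0532/0.0272)/(2πk) = 0.6708/(2π·0.0341) = 3.131 m·K/W
  R'_aerogel blanket = ln(0.0705/0.0532)/(2πk) = 0.2816/(2π·0.0154) = 2.910 m·K/W
  R'_conv,out = 1/(2πr h) = 1/(2π·0.0705·9.07) = 0.2489 m·K/W
ΣR = 0.007591 + 2.537×10^-4 + 3.131 + 2.910 + 0.2489 = 6.298 m·K/W
Q' = ΔT/ΣR = (7.7 °C − 24.2 °C)/6.298 = -2.620 W/m
From the inner boundary to the fibreglass batt/aerogel blanket interface, ΣR_partial = 3.139 m·K/W.
T_interface = T_in − Q'·ΣR_partial = 7.7 °C − (-2.620)(3.139) = 15.9 °C

T = 15.9 °C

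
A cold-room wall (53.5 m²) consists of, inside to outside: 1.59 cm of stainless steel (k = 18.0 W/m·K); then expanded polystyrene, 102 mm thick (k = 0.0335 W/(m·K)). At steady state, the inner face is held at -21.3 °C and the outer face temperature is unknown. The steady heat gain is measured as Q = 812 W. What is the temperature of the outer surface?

T_out = 24.9 °C

Series resistances:
  R_stainless steel = L/(kA) = 0.0159/(18.0·53.5) = 1.651×10^-5 K/W
  R_expanded polystyrene = L/(kA) = 0.102/(0.0335·53.5) = 0.05691 K/W
ΣR = 0.05693 K/W
ΔT = Q·ΣR = 812 × 0.05693 = 46.23 K
Heat flows inward, so T_out = T_in + ΔT = -21.3 + 46.23 = 24.9 °C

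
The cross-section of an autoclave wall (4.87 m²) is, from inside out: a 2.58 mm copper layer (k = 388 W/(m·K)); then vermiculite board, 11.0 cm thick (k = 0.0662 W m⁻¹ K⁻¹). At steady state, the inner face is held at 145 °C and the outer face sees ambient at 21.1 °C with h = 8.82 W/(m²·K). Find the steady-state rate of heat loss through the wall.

Series thermal resistances, inner to outer:
  R_copper = L/(kA) = 0.00258/(388·4.87) = 1.365×10^-6 K/W
  R_vermiculite board = L/(kA) = 0.110/(0.0662·4.87) = 0.3412 K/W
  R_conv,out = 1/(hA) = 1/(8.82·4.87) = 0.02328 K/W
ΣR = 1.365×10^-6 + 0.3412 + 0.02328 = 0.3645 K/W
Q = ΔT/ΣR = (145 °C − 21.1 °C)/0.3645 = 340 W

Q = 340 W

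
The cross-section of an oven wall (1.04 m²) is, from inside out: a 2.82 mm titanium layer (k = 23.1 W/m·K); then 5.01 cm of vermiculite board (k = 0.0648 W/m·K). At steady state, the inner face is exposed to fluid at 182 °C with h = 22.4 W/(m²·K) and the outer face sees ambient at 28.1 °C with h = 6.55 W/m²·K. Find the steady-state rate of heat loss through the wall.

Q = 165 W

Treat each layer as a resistance in series:
  R_conv,in = 1/(hA) = 1/(22.4·1.04) = 0.04293 K/W
  R_titanium = L/(kA) = 0.00282/(23.1·1.04) = 1.174×10^-4 K/W
  R_vermiculite board = L/(kA) = 0.0501/(0.0648·1.04) = 0.7434 K/W
  R_conv,out = 1/(hA) = 1/(6.55·1.04) = 0.1468 K/W
ΣR = 0.04293 + 1.174×10^-4 + 0.7434 + 0.1468 = 0.9332 K/W
Q = ΔT/ΣR = (182 °C − 28.1 °C)/0.9332 = 165 W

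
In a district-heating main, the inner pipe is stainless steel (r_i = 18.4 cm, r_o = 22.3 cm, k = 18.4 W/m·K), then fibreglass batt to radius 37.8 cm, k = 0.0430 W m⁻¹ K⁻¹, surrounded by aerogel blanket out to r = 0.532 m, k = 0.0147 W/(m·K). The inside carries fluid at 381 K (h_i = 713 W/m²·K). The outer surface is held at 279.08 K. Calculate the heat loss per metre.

Q' = 18.0 W/m

Series thermal resistances, inner to outer:
  R'_conv,in = 1/(2πr h) = 1/(2π·0.184·713) = 0.001213 m·K/W
  R'_stainless steel = ln(0.223/0.184)/(2πk) = 0.1922/(2π·18.4) = 0.001663 m·K/W
  R'_fibreglass batt = ln(0.378/0.223)/(2πk) = 0.5277/(2π·0.0430) = 1.953 m·K/W
  R'_aerogel blanket = ln(0.532/0.378)/(2πk) = 0.3417/(2π·0.0147) = 3.700 m·K/W
ΣR = 0.001213 + 0.001663 + 1.953 + 3.700 = 5.656 m·K/W
Q' = ΔT/ΣR = (381 K − 279.08 K)/5.656 = 18.0 W/m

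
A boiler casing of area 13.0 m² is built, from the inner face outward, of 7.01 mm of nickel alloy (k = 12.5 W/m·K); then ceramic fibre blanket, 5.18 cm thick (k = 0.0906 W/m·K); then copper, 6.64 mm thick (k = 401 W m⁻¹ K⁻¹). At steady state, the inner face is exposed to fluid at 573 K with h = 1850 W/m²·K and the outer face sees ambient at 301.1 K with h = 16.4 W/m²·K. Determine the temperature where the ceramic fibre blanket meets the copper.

Series thermal resistances, inner to outer:
  R_conv,in = 1/(hA) = 1/(1850·13.0) = 4.158×10^-5 K/W
  R_nickel alloy = L/(kA) = 0.00701/(12.5·13.0) = 4.314×10^-5 K/W
  R_ceramic fibre blanket = L/(kA) = 0.0518/(0.0906·13.0) = 0.04398 K/W
  R_copper = L/(kA) = 0.00664/(401·13.0) = 1.274×10^-6 K/W
  R_conv,out = 1/(hA) = 1/(16.4·13.0) = 0.004690 K/W
ΣR = 4.158×10^-5 + 4.314×10^-5 + 0.04398 + 1.274×10^-6 + 0.004690 = 0.04876 K/W
Q = ΔT/ΣR = (573 K − 301.1 K)/0.04876 = 5576 W
From the inner boundary to the ceramic fibre blanket/copper interface, ΣR_partial = 0.04406 K/W.
T_interface = T_in − Q·ΣR_partial = 573 K − (5576)(0.04406) = 327.3 K

T = 327.3 K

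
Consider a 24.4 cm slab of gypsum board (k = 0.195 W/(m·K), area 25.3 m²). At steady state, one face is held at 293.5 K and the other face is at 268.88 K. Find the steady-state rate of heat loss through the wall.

Q = kA·ΔT/L = 0.195 × 25.3 × |293.5 K − 268.88 K| / 0.244 = 498 W

Q = 498 W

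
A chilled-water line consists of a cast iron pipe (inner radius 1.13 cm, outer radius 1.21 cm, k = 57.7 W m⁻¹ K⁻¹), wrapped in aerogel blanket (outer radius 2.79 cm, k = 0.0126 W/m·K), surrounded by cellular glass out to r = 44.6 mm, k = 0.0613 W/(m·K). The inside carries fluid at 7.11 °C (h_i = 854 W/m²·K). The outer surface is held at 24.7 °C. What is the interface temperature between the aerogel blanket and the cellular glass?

T = 22.9 °C

Resistance network (inner→outer):
  R'_conv,in = 1/(2πr h) = 1/(2π·0.0113·854) = 0.01649 m·K/W
  R'_cast iron = ln(0.0121/0.0113)/(2πk) = 0.06840/(2π·57.7) = 1.887×10^-4 m·K/W
  R'_aerogel blanket = ln(0.0279/0.0121)/(2πk) = 0.8354/(2π·0.0126) = 10.55 m·K/W
  R'_cellular glass = ln(0.0446/0.0279)/(2πk) = 0.4691/(2π·0.0613) = 1.218 m·K/W
ΣR = 0.01649 + 1.887×10^-4 + 10.55 + 1.218 = 11.78 m·K/W
Q' = ΔT/ΣR = (7.11 °C − 24.7 °C)/11.78 = -1.493 W/m
From the inner boundary to the aerogel blanket/cellular glass interface, ΣR_partial = 10.57 m·K/W.
T_interface = T_in − Q'·ΣR_partial = 7.11 °C − (-1.493)(10.57) = 22.9 °C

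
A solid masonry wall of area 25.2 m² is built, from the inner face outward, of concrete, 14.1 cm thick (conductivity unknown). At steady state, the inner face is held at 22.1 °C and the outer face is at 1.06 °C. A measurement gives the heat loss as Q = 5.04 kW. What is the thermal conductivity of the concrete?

ΣR = ΔT/Q = |22.1 − 1.06|/5040 = 0.004175 K/W
L/(kA) = 0.004175 ⇒ k = 0.141/(0.004175·25.2) = 1.34 W/m·K

k = 1.34 W/m·K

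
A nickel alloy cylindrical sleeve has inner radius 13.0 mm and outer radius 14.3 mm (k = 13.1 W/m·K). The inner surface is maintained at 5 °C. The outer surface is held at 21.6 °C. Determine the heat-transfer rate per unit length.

Q' = 14300 W/m

Q' = 2πk·ΔT/ln(r₂/r₁) = 2π × 13.1 × 16.6 / ln(0.0143/0.0130) = 14300 W/m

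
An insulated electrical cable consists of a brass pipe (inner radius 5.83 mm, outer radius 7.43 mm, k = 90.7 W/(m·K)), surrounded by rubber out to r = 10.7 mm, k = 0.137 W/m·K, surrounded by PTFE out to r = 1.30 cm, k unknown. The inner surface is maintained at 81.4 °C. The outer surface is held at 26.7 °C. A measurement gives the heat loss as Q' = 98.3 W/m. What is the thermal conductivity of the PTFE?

k = 0.234 W/m·K

ΣR = ΔT/Q' = |81.4 − 26.7|/98.3 = 0.5565 m·K/W
Known resistances:
  R'_brass = ln(0.00743/0.00583)/(2πk) = 0.2425/(2π·90.7) = 4.255×10^-4 m·K/W
  R'_rubber = ln(0.0107/0.00743)/(2πk) = 0.3647/(2π·0.137) = 0.4237 m·K/W
R_PTFE = ΣR − ΣR_known = 0.5565 − 0.4241 = 0.1324 m·K/W
ln(r₂/r₁)/(2πk) = 0.1324 ⇒ k = 0.1947/(2π·0.1324) = 0.234 W/m·K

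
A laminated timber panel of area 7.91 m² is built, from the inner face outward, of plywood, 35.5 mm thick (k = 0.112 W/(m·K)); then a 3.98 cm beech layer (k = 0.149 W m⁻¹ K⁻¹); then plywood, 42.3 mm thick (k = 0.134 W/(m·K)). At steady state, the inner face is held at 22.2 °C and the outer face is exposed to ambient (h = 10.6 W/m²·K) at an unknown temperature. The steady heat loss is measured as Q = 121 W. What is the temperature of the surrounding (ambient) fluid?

T_out = 6.99 °C

Series resistances:
  R_plywood = L/(kA) = 0.0355/(0.112·7.91) = 0.04007 K/W
  R_beech = L/(kA) = 0.0398/(0.149·7.91) = 0.03377 K/W
  R_plywood = L/(kA) = 0.0423/(0.134·7.91) = 0.03991 K/W
  R_conv,out = 1/(hA) = 1/(10.6·7.91) = 0.01193 K/W
ΣR = 0.1257 K/W
ΔT = Q·ΣR = 121 × 0.1257 = 15.21 K
Heat flows outward, so T_out = T_in − ΔT = 22.2 − 15.21 = 6.99 °C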